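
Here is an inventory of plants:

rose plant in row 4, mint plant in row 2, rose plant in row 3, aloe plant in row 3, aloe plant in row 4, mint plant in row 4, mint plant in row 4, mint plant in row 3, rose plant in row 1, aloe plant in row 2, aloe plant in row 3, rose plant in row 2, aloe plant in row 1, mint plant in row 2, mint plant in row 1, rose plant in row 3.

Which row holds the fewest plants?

row 1

Counts by row: row 3→5, row 4→4, row 2→4, row 1→3.
The minimum is 3, held uniquely by row 1.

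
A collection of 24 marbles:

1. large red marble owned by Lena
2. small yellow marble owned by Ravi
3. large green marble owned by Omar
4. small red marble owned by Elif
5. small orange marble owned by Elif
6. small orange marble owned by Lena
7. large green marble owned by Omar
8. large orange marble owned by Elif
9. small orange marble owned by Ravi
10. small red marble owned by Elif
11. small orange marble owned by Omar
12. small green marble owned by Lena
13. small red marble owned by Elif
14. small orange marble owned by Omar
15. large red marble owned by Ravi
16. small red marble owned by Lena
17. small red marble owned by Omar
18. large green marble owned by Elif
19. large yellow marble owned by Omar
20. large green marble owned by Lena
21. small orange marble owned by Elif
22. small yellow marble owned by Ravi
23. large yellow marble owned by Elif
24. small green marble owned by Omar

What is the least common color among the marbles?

Counts by color: red 7, orange 7, green 6, yellow 4.
The minimum is 4, held uniquely by yellow.

yellow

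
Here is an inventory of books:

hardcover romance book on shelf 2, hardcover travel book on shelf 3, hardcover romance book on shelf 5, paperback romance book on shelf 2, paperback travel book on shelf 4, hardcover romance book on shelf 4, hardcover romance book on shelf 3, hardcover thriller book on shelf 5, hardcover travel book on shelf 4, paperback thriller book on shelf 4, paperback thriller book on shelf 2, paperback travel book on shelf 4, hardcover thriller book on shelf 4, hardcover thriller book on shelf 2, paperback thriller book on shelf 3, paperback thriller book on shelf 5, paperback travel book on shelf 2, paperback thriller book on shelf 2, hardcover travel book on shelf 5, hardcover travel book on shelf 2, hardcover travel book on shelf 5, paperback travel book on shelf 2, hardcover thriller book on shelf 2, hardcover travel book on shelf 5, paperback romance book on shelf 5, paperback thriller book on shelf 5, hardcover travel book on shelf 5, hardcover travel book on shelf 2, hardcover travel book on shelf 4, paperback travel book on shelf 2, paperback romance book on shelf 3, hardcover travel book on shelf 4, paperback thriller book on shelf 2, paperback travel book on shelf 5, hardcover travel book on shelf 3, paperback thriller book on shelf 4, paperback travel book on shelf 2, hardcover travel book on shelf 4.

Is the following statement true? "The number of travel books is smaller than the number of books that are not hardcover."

There are 19 travel books.
There are 18 books that are not hardcover.
The claim requires 19 < 18, which does not hold.

False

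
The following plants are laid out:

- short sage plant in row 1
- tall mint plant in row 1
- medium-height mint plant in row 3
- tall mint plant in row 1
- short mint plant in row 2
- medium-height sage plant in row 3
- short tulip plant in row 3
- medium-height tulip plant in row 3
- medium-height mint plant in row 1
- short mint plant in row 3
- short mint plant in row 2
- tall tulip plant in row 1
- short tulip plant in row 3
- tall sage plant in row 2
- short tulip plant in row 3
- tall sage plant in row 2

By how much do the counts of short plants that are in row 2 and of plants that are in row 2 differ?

short plants in row 2: 2. plants in row 2: 4.
|2 − 4| = 4 − 2 = 2.

2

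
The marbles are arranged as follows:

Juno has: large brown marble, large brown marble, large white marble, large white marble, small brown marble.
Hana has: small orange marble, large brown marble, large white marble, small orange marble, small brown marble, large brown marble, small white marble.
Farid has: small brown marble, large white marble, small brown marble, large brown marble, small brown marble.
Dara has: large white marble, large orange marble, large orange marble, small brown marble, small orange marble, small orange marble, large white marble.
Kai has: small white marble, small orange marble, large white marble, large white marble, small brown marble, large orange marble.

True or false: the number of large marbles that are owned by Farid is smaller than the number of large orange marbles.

Count of large marbles owned by Farid: 2.
There are 3 large orange marbles.
The claim requires 2 < 3, which holds.

True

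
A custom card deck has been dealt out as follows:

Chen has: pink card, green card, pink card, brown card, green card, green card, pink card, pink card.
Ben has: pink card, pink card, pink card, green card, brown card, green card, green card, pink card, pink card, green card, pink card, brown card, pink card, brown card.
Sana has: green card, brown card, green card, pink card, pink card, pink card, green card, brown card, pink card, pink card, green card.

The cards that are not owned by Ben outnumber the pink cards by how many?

3

cards that are not owned by Ben: 19.
pink cards: 16.
19 − 16 = 3.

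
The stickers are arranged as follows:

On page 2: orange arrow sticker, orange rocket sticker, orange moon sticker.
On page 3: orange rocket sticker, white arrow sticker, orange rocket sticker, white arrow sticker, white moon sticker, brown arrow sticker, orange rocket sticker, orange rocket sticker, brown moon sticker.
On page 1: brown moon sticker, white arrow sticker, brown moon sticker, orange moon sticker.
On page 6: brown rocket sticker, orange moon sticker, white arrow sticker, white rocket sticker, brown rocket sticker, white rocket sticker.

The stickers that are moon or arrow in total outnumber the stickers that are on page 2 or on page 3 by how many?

1

stickers that are moon or arrow: 13.
stickers on page 2 or on page 3: 12.
13 − 12 = 1.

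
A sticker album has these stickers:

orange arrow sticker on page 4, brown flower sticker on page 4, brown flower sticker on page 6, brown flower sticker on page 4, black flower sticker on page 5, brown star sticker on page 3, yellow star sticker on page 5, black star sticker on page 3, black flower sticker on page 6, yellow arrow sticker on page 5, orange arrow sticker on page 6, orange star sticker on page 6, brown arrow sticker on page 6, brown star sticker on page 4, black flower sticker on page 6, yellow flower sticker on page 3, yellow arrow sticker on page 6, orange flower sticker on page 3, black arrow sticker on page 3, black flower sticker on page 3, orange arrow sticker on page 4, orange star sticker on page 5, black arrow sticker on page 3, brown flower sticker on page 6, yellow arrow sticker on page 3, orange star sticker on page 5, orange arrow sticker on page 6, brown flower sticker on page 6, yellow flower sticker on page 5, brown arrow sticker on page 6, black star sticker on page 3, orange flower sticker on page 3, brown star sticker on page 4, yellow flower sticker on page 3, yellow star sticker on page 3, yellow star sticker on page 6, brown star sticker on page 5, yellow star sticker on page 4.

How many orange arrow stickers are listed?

4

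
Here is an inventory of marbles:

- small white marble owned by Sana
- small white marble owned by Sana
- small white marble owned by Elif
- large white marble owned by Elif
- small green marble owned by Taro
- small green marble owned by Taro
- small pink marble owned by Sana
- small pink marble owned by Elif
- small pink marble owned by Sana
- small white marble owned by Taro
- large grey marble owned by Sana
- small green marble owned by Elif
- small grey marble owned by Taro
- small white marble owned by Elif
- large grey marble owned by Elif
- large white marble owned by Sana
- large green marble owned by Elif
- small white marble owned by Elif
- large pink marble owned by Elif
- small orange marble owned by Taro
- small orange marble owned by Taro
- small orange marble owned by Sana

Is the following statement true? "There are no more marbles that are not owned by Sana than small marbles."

True

|marbles that are not owned by Sana| = 15.
|small marbles| = 16.
The claim requires 15 ≤ 16, which holds.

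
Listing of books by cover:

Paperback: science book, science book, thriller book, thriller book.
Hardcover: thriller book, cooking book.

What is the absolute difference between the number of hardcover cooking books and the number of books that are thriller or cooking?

hardcover cooking books: 1. books that are thriller or cooking: 4.
|1 − 4| = 4 − 1 = 3.

3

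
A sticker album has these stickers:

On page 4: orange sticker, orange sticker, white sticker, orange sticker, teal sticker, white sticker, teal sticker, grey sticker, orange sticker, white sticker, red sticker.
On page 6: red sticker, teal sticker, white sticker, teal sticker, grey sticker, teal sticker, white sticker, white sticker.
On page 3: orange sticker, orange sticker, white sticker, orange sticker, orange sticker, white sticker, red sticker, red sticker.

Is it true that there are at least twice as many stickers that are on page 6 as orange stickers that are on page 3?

True

stickers on page 6: 8.
orange stickers on page 3: 4.
The claim requires 8 ≥ 2 × 4 = 8, which holds.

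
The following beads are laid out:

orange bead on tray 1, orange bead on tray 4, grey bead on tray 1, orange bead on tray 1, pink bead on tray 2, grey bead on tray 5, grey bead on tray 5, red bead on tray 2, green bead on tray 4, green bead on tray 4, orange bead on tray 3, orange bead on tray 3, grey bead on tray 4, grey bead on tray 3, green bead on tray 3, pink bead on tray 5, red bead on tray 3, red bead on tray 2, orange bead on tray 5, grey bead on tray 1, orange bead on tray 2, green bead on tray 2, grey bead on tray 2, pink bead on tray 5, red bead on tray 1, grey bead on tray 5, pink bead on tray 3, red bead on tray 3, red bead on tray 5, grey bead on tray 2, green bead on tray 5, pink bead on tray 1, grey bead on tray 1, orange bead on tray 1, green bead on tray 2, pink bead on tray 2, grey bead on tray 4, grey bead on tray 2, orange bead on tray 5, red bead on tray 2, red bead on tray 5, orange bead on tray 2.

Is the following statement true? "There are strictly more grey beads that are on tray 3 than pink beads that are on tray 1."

There is 1 grey bead on tray 3.
There is 1 pink bead on tray 1.
The claim requires 1 > 1, which does not hold.

False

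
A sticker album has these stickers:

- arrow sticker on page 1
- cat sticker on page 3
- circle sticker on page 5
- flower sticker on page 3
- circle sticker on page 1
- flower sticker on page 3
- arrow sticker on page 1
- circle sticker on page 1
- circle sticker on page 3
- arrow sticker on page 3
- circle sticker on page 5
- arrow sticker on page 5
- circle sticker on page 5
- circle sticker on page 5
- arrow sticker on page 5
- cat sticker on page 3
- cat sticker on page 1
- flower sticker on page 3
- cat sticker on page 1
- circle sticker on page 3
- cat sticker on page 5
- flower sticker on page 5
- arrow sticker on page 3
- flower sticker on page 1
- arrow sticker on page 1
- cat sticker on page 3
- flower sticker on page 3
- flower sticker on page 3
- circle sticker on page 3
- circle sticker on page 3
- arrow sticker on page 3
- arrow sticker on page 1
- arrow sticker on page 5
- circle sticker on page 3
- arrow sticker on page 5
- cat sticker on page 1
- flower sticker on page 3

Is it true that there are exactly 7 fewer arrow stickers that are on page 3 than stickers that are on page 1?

arrow stickers on page 3: 3.
stickers on page 1: 10.
The claim requires 10 − 3 (= 7) to equal 7, which holds.

True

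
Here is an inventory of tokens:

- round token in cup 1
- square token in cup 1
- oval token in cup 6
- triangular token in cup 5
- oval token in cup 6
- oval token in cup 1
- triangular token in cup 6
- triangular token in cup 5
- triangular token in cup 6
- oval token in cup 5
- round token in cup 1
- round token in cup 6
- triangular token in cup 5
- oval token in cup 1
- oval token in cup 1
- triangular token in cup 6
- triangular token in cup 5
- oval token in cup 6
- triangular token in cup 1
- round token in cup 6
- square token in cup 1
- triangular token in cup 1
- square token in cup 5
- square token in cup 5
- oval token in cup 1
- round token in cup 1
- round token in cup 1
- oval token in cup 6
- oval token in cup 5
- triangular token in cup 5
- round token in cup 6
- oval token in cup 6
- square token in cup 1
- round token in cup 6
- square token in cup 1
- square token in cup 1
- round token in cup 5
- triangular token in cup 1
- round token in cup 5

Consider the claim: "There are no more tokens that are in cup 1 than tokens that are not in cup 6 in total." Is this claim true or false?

There are 16 tokens in cup 1.
There are 27 tokens that are not in cup 6.
The claim requires 16 ≤ 27, which holds.

True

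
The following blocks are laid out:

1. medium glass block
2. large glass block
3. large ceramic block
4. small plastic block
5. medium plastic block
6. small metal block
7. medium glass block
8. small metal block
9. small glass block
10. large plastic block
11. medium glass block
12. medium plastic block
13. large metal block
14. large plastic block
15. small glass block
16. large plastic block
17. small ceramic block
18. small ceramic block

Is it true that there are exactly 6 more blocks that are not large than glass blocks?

There are 12 blocks that are not large.
There are 6 glass blocks.
The claim requires 12 − 6 (= 6) to equal 6, which holds.

True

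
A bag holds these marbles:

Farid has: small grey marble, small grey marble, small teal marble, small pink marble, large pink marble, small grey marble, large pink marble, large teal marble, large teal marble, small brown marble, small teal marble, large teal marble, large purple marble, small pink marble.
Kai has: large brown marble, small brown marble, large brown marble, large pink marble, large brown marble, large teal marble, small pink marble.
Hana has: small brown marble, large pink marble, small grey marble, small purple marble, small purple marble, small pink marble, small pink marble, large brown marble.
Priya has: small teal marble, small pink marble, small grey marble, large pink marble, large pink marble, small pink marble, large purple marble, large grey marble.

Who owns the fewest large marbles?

Hana

Counts by owner (restricted to large marbles): Farid→6, Kai→5, Priya→4, Hana→2.
The minimum is 2, held uniquely by Hana.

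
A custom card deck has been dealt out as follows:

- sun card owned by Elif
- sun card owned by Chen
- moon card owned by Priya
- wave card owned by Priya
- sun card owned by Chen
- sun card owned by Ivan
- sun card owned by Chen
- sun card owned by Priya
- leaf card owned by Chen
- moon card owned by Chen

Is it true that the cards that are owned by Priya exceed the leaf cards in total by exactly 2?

True

cards owned by Priya: 3.
leaf cards: 1.
The claim requires 3 − 1 (= 2) to equal 2, which holds.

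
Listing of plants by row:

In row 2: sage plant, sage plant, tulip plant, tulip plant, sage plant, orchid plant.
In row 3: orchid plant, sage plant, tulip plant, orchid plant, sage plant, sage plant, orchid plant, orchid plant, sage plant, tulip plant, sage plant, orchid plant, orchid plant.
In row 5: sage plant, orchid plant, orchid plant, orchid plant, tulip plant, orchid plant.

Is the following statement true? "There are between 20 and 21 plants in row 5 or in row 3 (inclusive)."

|plants in row 5 or in row 3| = 19.
The claim requires 20 ≤ 19 ≤ 21, which does not hold.

False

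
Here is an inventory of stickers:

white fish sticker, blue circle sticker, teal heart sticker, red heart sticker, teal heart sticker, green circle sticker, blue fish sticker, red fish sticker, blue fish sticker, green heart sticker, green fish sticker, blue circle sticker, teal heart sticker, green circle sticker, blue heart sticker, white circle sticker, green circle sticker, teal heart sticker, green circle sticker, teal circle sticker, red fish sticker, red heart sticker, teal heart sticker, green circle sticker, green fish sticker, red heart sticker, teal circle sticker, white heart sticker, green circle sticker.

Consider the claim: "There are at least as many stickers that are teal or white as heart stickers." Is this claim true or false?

|stickers that are teal or white| = 10.
|heart stickers| = 11.
The claim requires 10 ≥ 11, which does not hold.

False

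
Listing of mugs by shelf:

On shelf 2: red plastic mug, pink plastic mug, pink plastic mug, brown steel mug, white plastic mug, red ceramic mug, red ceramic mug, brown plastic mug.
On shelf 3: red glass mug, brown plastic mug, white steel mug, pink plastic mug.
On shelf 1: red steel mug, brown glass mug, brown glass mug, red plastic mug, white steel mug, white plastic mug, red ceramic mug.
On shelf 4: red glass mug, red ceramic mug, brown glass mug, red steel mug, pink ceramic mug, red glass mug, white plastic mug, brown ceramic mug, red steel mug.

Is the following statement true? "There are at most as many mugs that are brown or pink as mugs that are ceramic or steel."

True

|mugs that are brown or pink| = 11.
|mugs that are ceramic or steel| = 12.
The claim requires 11 ≤ 12, which holds.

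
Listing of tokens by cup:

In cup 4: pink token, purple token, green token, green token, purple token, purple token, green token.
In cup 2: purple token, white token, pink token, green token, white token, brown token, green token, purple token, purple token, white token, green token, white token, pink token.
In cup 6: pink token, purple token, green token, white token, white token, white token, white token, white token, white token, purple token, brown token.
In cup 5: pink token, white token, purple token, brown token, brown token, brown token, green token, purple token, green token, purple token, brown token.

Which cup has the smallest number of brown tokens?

cup 4

Counts by cup (restricted to brown tokens): cup 5→4, cup 6→1, cup 2→1, cup 4→0.
The minimum is 0, held uniquely by cup 4.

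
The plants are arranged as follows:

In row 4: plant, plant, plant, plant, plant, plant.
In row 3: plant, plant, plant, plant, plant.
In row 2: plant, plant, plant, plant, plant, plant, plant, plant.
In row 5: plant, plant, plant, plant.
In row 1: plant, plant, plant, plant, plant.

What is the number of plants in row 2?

8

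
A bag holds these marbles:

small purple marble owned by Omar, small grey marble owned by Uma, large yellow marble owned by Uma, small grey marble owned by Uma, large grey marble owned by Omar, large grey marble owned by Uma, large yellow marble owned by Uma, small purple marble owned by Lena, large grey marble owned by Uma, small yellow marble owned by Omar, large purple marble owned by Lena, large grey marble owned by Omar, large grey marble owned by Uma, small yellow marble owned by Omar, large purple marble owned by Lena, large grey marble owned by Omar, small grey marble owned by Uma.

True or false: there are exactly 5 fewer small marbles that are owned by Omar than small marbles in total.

False

|small marbles owned by Omar| = 3.
|small marbles| = 7.
The claim requires 7 − 3 (= 4) to equal 5, which does not hold.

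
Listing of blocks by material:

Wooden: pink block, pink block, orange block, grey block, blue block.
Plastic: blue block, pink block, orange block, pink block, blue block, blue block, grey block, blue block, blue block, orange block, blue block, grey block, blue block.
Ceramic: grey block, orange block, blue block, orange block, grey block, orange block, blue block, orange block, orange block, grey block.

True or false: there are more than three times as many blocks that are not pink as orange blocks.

There are 24 blocks that are not pink.
There are 8 orange blocks.
The claim requires 24 > 3 × 8 = 24, which does not hold.

False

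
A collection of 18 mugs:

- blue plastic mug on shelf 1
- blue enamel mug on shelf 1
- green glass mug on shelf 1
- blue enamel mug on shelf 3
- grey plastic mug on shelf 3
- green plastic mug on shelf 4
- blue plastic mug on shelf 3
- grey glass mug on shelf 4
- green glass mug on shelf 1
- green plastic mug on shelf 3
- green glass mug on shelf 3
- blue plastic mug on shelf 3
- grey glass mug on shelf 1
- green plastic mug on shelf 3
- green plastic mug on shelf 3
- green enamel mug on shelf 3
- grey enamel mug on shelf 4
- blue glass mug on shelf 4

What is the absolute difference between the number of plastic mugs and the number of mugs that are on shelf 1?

3

plastic mugs: 8. mugs on shelf 1: 5.
|8 − 5| = 8 − 5 = 3.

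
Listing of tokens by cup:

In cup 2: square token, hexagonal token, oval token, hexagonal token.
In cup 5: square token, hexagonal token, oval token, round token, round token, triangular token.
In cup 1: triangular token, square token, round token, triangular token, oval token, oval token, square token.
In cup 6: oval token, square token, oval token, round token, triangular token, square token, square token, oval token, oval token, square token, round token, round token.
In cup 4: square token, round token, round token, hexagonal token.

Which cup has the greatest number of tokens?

Counts by cup: cup 6→12, cup 1→7, cup 5→6, cup 4→4, cup 2→4.
The maximum is 12, held uniquely by cup 6.

cup 6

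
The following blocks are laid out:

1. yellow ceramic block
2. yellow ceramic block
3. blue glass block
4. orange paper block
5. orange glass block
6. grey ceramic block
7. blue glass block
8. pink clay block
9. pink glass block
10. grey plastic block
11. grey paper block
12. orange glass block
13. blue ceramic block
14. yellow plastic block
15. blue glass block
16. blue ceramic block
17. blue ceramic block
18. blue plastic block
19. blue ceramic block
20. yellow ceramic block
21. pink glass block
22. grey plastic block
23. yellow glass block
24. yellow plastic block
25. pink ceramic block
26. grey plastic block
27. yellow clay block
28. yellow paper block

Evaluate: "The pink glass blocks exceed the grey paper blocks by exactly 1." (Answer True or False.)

pink glass blocks: 2.
grey paper blocks: 1.
The claim requires 2 − 1 (= 1) to equal 1, which holds.

True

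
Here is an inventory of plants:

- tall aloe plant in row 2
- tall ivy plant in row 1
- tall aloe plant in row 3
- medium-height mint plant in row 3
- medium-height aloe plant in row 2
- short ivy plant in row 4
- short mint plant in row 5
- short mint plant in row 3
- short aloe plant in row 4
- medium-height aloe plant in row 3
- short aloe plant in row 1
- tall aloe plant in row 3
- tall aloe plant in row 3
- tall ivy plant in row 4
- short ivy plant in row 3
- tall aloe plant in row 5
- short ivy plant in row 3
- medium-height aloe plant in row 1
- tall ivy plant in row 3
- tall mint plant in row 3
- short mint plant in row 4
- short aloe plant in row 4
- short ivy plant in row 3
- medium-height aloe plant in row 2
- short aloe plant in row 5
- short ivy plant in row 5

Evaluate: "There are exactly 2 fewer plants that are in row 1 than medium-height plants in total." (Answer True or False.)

True

|plants in row 1| = 3.
|medium-height plants| = 5.
The claim requires 5 − 3 (= 2) to equal 2, which holds.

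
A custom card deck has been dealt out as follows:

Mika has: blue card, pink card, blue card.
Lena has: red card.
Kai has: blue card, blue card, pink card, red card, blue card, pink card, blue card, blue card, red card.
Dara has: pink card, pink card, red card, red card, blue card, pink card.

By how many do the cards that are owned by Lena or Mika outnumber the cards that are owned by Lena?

cards owned by Lena or Mika: 4.
cards owned by Lena: 1.
4 − 1 = 3.

3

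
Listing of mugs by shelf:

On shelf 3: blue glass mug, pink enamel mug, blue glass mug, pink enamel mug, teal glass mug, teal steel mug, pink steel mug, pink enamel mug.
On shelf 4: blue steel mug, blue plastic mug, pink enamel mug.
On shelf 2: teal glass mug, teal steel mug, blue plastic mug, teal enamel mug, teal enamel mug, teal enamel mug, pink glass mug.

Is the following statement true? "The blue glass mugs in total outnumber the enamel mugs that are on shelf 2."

False

|blue glass mugs| = 2.
|enamel mugs on shelf 2| = 3.
The claim requires 2 > 3, which does not hold.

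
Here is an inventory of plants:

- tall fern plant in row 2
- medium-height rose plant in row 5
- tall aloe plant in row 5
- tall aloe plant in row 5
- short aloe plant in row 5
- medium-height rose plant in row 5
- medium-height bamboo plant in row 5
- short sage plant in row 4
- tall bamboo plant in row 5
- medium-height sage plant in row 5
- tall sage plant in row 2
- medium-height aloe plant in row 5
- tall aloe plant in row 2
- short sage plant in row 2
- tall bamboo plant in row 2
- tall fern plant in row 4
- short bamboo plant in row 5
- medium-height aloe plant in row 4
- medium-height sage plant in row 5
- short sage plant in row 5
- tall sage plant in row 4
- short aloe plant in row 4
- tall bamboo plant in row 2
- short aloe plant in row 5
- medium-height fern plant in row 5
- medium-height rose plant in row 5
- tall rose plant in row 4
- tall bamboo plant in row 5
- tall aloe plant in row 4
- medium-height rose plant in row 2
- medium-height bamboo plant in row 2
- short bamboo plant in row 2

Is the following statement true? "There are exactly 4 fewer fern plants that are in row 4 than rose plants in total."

True

There is 1 fern plant in row 4.
There are 5 rose plants.
The claim requires 5 − 1 (= 4) to equal 4, which holds.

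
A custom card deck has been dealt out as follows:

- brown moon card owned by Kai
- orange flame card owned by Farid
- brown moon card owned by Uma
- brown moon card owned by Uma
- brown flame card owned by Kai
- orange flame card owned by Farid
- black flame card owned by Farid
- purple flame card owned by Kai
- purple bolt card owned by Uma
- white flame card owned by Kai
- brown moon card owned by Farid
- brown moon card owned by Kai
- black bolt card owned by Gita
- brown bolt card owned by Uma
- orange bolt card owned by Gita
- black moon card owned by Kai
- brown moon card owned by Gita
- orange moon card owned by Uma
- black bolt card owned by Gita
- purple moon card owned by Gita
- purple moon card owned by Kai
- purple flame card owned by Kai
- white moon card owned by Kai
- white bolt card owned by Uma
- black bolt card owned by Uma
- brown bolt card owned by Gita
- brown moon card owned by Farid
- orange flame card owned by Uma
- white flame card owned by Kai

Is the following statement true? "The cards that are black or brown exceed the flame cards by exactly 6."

|cards that are black or brown| = 15.
|flame cards| = 9.
The claim requires 15 − 9 (= 6) to equal 6, which holds.

True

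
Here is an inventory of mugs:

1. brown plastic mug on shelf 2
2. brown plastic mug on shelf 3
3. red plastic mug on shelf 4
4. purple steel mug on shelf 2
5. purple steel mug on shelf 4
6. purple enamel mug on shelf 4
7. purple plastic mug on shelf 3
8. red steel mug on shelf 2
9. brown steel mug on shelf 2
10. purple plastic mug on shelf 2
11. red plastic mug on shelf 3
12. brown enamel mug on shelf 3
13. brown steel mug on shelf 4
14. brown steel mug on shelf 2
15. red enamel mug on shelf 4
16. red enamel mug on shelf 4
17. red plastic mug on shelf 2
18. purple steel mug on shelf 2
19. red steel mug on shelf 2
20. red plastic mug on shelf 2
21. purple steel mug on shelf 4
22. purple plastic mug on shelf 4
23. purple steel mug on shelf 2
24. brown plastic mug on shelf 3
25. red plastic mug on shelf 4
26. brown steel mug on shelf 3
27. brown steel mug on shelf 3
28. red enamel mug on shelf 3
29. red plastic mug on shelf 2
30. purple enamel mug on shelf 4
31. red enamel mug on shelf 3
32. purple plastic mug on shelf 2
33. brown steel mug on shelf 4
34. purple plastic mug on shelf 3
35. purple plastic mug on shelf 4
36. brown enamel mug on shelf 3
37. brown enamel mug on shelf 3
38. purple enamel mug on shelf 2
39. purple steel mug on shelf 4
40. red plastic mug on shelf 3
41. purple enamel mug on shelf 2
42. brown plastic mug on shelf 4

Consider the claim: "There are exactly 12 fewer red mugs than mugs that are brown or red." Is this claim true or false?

red mugs: 13.
mugs that are brown or red: 26.
The claim requires 26 − 13 (= 13) to equal 12, which does not hold.

False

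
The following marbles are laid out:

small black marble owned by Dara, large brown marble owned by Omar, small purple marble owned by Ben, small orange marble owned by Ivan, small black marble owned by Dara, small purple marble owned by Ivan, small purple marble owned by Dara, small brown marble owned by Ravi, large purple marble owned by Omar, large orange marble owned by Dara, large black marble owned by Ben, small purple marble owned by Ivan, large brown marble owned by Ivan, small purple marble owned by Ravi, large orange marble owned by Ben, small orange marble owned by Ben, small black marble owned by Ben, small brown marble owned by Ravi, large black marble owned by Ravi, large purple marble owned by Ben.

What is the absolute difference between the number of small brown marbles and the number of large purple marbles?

small brown marbles: 2. large purple marbles: 2.
|2 − 2| = 2 − 2 = 0.

0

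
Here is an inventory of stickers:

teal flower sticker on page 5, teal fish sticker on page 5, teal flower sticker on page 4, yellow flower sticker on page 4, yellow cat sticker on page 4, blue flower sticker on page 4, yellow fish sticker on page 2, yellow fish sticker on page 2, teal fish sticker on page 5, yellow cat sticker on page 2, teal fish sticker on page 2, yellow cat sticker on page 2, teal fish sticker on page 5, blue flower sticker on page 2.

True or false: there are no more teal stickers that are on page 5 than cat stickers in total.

False

|teal stickers on page 5| = 4.
|cat stickers| = 3.
The claim requires 4 ≤ 3, which does not hold.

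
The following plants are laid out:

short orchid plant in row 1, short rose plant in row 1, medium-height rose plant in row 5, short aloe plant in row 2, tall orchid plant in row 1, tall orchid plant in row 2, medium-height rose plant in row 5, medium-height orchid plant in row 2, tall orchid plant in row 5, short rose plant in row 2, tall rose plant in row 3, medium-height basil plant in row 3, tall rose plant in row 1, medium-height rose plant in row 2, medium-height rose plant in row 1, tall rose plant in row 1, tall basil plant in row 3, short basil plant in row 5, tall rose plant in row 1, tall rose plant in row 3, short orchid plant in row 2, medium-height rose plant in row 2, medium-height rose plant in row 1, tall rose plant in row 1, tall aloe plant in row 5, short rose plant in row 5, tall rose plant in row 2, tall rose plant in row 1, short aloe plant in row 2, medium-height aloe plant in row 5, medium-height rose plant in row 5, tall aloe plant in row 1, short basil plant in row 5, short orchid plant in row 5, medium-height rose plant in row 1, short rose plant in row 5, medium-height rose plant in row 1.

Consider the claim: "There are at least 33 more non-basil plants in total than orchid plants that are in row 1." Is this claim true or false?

|non-basil plants| = 33.
|orchid plants in row 1| = 2.
The claim requires 33 − 2 = 31 ≥ 33, which does not hold.

False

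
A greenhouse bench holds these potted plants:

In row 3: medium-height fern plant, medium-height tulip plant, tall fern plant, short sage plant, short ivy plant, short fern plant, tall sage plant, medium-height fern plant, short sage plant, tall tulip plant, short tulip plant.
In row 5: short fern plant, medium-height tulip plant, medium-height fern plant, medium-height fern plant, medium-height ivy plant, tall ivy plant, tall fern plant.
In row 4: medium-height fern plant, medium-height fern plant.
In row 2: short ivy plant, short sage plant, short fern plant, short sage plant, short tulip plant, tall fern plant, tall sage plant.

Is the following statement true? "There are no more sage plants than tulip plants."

False

There are 6 sage plants.
There are 5 tulip plants.
The claim requires 6 ≤ 5, which does not hold.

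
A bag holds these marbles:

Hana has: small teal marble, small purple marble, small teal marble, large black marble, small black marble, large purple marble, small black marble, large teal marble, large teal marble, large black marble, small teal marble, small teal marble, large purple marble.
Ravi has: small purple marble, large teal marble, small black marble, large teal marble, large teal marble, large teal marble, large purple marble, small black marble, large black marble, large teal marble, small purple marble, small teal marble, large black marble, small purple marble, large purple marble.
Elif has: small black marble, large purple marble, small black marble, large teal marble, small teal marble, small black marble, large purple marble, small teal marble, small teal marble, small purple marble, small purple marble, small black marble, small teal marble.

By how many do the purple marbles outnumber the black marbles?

purple marbles: 12.
black marbles: 12.
12 − 12 = 0.

0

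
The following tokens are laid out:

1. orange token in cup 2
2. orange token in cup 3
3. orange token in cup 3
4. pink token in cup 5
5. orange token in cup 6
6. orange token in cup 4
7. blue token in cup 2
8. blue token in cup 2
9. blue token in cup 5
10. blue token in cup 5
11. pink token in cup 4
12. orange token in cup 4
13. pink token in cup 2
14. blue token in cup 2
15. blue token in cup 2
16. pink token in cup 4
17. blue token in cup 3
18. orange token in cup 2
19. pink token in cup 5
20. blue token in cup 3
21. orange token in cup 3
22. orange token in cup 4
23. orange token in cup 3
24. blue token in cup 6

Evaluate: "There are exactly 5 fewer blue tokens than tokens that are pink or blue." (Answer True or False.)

There are 9 blue tokens.
There are 14 tokens that are pink or blue.
The claim requires 14 − 9 (= 5) to equal 5, which holds.

True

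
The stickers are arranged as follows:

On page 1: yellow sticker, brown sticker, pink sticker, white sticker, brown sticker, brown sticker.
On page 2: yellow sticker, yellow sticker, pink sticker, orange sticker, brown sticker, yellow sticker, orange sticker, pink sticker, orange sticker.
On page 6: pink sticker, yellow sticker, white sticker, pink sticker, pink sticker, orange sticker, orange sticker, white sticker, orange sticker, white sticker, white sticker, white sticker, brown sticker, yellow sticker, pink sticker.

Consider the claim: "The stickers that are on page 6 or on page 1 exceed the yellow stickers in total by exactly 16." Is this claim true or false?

False

There are 21 stickers on page 6 or on page 1.
There are 6 yellow stickers.
The claim requires 21 − 6 (= 15) to equal 16, which does not hold.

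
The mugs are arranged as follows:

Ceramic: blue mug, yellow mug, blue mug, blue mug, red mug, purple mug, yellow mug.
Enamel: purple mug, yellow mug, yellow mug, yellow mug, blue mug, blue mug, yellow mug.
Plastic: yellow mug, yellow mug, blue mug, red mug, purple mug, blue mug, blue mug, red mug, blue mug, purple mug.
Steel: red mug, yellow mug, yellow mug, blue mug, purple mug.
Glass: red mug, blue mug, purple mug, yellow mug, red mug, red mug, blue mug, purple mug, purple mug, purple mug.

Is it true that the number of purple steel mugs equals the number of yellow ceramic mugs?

False

There is 1 purple steel mug.
There are 2 yellow ceramic mugs.
The claim requires 1 = 2, which does not hold.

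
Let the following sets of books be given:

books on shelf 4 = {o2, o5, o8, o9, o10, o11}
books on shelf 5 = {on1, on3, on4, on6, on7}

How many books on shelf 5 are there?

5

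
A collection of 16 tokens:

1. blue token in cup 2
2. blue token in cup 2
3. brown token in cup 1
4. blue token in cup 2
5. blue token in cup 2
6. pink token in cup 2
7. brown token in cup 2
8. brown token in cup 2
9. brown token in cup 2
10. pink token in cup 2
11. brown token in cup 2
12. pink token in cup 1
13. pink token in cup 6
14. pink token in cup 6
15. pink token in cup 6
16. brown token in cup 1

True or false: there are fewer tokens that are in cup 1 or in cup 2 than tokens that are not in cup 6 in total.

False

tokens in cup 1 or in cup 2: 13.
tokens that are not in cup 6: 13.
The claim requires 13 < 13, which does not hold.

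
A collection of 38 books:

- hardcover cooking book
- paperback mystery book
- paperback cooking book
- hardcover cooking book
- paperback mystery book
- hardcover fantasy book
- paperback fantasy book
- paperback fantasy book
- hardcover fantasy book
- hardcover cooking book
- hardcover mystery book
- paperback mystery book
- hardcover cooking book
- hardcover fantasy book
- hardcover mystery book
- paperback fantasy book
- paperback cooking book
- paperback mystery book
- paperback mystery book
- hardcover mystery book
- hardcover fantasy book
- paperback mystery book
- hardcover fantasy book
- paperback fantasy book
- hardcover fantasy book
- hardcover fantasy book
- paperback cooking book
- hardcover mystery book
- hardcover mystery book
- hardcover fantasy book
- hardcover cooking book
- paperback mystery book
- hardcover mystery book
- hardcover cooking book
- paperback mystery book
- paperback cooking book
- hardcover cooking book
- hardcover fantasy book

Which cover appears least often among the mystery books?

Counts by cover (restricted to mystery books): paperback 8, hardcover 6.
The minimum is 6, held uniquely by hardcover.

hardcover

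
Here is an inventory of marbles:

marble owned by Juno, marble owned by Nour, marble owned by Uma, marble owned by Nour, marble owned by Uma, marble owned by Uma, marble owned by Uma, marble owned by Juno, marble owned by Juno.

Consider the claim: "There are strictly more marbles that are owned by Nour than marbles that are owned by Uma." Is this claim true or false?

False

marbles owned by Nour: 2.
marbles owned by Uma: 4.
The claim requires 2 > 4, which does not hold.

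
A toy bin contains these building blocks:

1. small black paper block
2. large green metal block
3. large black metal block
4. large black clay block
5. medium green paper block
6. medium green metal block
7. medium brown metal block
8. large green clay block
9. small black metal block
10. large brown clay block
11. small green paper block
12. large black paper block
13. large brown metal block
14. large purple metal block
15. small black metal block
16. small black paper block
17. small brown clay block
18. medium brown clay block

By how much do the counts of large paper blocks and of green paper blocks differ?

1

large paper blocks: 1. green paper blocks: 2.
|1 − 2| = 2 − 1 = 1.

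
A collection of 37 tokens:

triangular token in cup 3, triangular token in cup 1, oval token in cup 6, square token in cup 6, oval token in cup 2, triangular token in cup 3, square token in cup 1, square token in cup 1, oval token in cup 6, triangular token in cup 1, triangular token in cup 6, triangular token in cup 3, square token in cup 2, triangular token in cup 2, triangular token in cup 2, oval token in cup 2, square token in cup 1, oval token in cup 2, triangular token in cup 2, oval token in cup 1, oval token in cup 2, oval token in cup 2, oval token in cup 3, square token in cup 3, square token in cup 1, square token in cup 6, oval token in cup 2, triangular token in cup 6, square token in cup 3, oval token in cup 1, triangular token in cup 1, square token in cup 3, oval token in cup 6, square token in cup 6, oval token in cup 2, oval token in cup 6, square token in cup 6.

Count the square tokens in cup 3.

3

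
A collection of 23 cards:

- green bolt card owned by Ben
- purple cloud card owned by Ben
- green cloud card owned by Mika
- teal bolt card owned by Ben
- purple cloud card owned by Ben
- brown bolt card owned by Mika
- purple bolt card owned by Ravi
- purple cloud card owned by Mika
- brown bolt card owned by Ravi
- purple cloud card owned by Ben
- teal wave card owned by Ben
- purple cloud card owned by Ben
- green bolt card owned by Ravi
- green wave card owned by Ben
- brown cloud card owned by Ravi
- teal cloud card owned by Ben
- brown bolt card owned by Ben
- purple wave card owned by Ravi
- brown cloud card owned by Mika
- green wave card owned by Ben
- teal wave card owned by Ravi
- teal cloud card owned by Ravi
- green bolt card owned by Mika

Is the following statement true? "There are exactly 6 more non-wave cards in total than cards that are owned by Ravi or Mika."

non-wave cards: 18.
cards owned by Ravi or Mika: 12.
The claim requires 18 − 12 (= 6) to equal 6, which holds.

True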